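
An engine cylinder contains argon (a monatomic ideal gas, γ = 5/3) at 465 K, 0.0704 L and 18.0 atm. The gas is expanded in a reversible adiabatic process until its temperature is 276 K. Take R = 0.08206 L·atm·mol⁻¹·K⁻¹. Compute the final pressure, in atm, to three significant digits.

P₂ ≈ 4.89 atm

Adiabatic (γ = 5/3), T V^(γ−1) and P V^γ constant: P₂ = P₁·(T₂/T₁)^(γ/(γ−1)) = 4.886 atm; V₂ = V₁·(T₁/T₂)^(1/(γ−1)) = 0.1540 L.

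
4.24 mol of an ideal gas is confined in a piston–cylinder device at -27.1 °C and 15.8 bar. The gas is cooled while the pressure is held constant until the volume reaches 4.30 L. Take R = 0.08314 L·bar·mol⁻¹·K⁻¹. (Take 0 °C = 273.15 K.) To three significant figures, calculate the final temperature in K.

Convert: T₁ = 246.0 K.
From PV = nRT: V₁ = nRT₁/P₁ = 5.490 L.
Isobaric, so V/T is constant: P₂ = P₁; T₂ = T₁·(V₂/V₁) = 192.7 K.

T₂ ≈ 193 K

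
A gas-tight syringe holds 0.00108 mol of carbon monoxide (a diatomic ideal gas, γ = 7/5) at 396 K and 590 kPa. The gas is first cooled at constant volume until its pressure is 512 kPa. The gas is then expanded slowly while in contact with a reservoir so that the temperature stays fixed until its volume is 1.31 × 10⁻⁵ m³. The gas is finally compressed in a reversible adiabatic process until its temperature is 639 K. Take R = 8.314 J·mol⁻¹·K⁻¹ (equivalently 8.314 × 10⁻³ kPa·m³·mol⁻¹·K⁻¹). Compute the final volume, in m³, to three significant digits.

V₄ ≈ 2.78e-06 m³

From PV = nRT: V₁ = nRT₁/P₁ = 6.027e-06 m³.
Isochoric, so P/T is constant: V₂ = V₁; T₂ = T₁·(P₂/P₁) = 343.6 K.
T constant ⇒ Boyle's law P V = const: T₃ = T₂; P₃ = P₂·(V₂/V₃) = 235.5 kPa.
Adiabatic (γ = 7/5), T V^(γ−1) and P V^γ constant: P₄ = P₃·(T₄/T₃)^(γ/(γ−1)) = 2065 kPa; V₄ = V₃·(T₃/T₄)^(1/(γ−1)) = 2.778e-06 m³.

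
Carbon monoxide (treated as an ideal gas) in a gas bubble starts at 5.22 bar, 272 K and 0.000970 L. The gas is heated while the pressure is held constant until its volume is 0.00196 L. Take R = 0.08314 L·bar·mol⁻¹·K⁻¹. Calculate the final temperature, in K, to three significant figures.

P constant ⇒ V ∝ T: P₂ = P₁; T₂ = T₁·(V₂/V₁) = 549.6 K.

T₂ ≈ 550 K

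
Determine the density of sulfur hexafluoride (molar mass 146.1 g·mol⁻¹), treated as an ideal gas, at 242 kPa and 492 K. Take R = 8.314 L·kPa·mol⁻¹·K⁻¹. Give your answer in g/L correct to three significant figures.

ρ = PM/(RT) = (242 × 146.1) / (8.314 × 492.0)

ρ ≈ 8.64 g/L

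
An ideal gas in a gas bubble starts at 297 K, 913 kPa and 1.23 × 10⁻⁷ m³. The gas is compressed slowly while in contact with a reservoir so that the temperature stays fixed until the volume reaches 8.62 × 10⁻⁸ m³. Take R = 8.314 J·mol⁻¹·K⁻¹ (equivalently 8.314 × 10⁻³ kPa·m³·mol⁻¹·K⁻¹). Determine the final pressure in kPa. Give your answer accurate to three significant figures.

P₂ ≈ 1.30e+03 kPa

Isothermal, so P V is constant: T₂ = T₁; P₂ = P₁·(V₁/V₂) = 1303 kPa.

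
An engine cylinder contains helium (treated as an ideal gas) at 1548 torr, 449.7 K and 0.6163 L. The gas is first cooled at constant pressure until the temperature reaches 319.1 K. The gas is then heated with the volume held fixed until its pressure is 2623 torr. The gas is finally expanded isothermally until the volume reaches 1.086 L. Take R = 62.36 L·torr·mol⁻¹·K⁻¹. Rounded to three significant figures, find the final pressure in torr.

P constant ⇒ V ∝ T: P₂ = P₁; V₂ = V₁·(T₂/T₁) = 0.4373 L.
V constant ⇒ P ∝ T: V₃ = V₂; T₃ = T₂·(P₃/P₂) = 540.7 K.
Isothermal, so P V is constant: T₄ = T₃; P₄ = P₃·(V₃/V₄) = 1056 torr.

P₄ ≈ 1.06e+03 torr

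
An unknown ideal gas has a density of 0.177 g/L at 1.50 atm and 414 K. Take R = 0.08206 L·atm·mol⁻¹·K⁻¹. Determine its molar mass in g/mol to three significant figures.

M ≈ 4.01 g/mol

ρ = PM/(RT) ⇒ M = ρRT/P = (0.177 × 0.08206 × 414.0) / 1.50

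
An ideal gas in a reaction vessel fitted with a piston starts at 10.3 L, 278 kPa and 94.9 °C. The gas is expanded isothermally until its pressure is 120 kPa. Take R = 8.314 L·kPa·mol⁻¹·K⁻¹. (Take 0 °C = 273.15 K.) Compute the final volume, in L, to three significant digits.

V₂ ≈ 23.9 L

Convert: T₁ = 368.0 K.
T constant ⇒ Boyle's law P V = const: T₂ = T₁; V₂ = V₁·(P₁/P₂) = 23.86 L.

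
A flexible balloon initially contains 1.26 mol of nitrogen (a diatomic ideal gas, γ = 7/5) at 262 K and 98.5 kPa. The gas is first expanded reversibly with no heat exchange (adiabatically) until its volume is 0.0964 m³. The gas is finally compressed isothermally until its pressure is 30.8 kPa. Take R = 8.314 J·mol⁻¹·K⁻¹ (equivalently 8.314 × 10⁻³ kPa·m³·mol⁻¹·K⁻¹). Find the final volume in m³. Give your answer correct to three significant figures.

V₃ ≈ 0.0542 m³

From PV = nRT: V₁ = nRT₁/P₁ = 0.02786 m³.
Reversible adiabatic, γ = 7/5: T₂ = T₁·(V₁/V₂)^(γ−1) = 159.5 K; P₂ = P₁·(V₁/V₂)^γ = 17.33 kPa.
T constant ⇒ Boyle's law P V = const: T₃ = T₂; V₃ = V₂·(P₂/P₃) = 0.05424 m³.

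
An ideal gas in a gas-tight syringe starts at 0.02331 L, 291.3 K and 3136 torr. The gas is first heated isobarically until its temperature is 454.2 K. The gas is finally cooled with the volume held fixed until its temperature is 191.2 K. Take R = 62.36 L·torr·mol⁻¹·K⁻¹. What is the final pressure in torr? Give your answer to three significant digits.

P₃ ≈ 1.32e+03 torr

Isobaric, so V/T is constant: P₂ = P₁; V₂ = V₁·(T₂/T₁) = 0.03635 L.
V constant ⇒ P ∝ T: V₃ = V₂; P₃ = P₂·(T₃/T₂) = 1320 torr.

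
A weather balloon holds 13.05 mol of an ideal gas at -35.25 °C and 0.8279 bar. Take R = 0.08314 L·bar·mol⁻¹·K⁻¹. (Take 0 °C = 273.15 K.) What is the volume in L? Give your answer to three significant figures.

V ≈ 312 L

Convert: T = 237.90 K.
PV = nRT ⇒ V = nRT/P = (13.05 × 0.08314 × 237.90) / 0.8279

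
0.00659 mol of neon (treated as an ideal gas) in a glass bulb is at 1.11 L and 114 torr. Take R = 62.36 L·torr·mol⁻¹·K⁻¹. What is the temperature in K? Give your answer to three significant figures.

PV = nRT ⇒ T = PV/(nR) = (114 × 1.11) / (0.00659 × 62.36)

T ≈ 308 K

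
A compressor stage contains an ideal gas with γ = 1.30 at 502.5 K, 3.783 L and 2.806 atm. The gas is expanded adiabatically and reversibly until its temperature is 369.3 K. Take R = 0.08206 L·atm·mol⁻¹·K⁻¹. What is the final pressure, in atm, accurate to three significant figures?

P₂ ≈ 0.739 atm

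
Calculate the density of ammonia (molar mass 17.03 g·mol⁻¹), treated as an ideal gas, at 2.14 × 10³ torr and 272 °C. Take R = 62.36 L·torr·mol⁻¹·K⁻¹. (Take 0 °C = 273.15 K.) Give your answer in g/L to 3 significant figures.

ρ ≈ 1.07 g/L

ρ = PM/(RT) = (2.14e+03 × 17.03) / (62.36 × 545.1)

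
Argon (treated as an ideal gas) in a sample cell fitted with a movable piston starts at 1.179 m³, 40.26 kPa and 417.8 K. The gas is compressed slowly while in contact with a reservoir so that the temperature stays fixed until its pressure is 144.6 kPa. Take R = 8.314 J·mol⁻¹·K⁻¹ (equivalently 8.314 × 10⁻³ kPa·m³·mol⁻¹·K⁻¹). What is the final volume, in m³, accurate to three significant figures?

V₂ ≈ 0.328 m³

Isothermal, so P V is constant: T₂ = T₁; V₂ = V₁·(P₁/P₂) = 0.3283 m³.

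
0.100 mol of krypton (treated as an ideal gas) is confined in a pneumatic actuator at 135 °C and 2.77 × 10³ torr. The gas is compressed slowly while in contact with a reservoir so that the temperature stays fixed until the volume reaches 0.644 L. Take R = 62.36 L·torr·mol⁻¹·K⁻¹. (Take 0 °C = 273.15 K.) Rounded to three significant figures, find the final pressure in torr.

Convert: T₁ = 408.1 K.
From PV = nRT: V₁ = nRT₁/P₁ = 0.9189 L.
Isothermal, so P V is constant: T₂ = T₁; P₂ = P₁·(V₁/V₂) = 3952 torr.

P₂ ≈ 3.95e+03 torr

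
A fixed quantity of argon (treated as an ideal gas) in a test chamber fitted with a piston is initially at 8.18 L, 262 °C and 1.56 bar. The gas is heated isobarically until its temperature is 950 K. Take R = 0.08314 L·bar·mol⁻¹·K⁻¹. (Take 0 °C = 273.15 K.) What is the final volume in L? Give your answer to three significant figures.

Convert: T₁ = 535.1 K.
Isobaric, so V/T is constant: P₂ = P₁; V₂ = V₁·(T₂/T₁) = 14.52 L.

V₂ ≈ 14.5 L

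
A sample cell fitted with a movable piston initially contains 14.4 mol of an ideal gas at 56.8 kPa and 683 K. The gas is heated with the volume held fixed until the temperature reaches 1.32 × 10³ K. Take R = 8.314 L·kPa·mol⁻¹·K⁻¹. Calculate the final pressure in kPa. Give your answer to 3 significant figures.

P₂ ≈ 110 kPa

From PV = nRT: V₁ = nRT₁/P₁ = 1440 L.
V constant ⇒ P ∝ T: V₂ = V₁; P₂ = P₁·(T₂/T₁) = 109.8 kPa.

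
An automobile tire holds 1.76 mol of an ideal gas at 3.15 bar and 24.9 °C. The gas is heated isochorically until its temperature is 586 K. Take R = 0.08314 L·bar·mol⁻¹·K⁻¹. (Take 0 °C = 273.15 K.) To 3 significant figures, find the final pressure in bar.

P₂ ≈ 6.19 bar

Convert: T₁ = 298.0 K.
From PV = nRT: V₁ = nRT₁/P₁ = 13.85 L.
V constant ⇒ P ∝ T: V₂ = V₁; P₂ = P₁·(T₂/T₁) = 6.193 bar.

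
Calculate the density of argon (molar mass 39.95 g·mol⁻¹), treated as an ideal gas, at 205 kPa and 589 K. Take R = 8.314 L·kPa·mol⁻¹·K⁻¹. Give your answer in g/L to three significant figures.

ρ = PM/(RT) = (205 × 39.95) / (8.314 × 589.0)

ρ ≈ 1.67 g/L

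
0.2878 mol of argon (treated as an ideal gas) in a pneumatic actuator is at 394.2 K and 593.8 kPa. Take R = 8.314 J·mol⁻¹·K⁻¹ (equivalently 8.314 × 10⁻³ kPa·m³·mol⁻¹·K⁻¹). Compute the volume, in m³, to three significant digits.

V ≈ 0.00159 m³

PV = nRT ⇒ V = nRT/P = (0.2878 × 8.314 × 10⁻³ × 394.2) / 593.8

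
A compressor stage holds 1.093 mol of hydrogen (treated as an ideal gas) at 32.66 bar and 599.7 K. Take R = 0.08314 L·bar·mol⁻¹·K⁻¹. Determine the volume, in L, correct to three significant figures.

V ≈ 1.67 L

PV = nRT ⇒ V = nRT/P = (1.093 × 0.08314 × 599.7) / 32.66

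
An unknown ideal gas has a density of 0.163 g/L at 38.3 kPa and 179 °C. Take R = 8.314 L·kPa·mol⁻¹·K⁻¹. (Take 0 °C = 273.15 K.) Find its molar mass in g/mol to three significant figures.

ρ = PM/(RT) ⇒ M = ρRT/P = (0.163 × 8.314 × 452.1) / 38.3

M ≈ 16.0 g/mol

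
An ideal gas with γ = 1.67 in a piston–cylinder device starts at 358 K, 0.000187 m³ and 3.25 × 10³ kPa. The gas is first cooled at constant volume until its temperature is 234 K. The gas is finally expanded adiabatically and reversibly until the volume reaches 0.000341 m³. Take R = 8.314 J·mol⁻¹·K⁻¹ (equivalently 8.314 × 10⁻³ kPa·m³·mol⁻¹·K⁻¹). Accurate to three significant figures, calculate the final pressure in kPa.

Isochoric, so P/T is constant: V₂ = V₁; P₂ = P₁·(T₂/T₁) = 2124 kPa.
Reversible adiabatic, γ = 1.67: T₃ = T₂·(V₂/V₃)^(γ−1) = 156.5 K; P₃ = P₂·(V₂/V₃)^γ = 778.9 kPa.

P₃ ≈ 779 kPa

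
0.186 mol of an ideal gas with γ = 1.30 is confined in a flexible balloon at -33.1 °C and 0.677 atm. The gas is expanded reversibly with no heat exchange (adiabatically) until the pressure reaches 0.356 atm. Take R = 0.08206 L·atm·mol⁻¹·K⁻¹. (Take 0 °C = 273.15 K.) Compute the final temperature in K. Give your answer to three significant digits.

T₂ ≈ 207 K

Convert: T₁ = 240.0 K.
From PV = nRT: V₁ = nRT₁/P₁ = 5.412 L.
Adiabatic (γ = 1.30), T V^(γ−1) and P V^γ constant: T₂ = T₁·(P₂/P₁)^((γ−1)/γ) = 207.0 K; V₂ = V₁·(P₁/P₂)^(1/γ) = 8.873 L.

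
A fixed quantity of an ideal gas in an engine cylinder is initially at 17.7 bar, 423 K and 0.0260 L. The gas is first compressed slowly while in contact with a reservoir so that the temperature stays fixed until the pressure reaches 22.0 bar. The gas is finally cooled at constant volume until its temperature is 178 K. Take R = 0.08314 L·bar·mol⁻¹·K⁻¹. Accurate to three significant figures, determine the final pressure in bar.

T constant ⇒ Boyle's law P V = const: T₂ = T₁; V₂ = V₁·(P₁/P₂) = 0.02092 L.
Isochoric, so P/T is constant: V₃ = V₂; P₃ = P₂·(T₃/T₂) = 9.258 bar.

P₃ ≈ 9.26 bar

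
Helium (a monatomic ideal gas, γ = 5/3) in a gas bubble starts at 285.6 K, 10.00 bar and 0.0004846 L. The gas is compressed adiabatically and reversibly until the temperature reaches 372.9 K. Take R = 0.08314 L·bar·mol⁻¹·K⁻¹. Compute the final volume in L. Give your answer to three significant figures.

V₂ ≈ 0.000325 L

Reversible adiabatic, γ = 5/3: P₂ = P₁·(T₂/T₁)^(γ/(γ−1)) = 19.48 bar; V₂ = V₁·(T₁/T₂)^(1/(γ−1)) = 0.0003248 L.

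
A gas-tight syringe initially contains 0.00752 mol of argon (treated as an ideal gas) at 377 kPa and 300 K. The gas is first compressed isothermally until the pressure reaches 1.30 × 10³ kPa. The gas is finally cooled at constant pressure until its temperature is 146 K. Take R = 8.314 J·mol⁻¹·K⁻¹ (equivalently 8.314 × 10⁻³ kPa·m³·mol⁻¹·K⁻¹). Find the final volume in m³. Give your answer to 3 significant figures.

V₃ ≈ 7.02e-06 m³

From PV = nRT: V₁ = nRT₁/P₁ = 4.975e-05 m³.
T constant ⇒ Boyle's law P V = const: T₂ = T₁; V₂ = V₁·(P₁/P₂) = 1.443e-05 m³.
Isobaric, so V/T is constant: P₃ = P₂; V₃ = V₂·(T₃/T₂) = 7.022e-06 m³.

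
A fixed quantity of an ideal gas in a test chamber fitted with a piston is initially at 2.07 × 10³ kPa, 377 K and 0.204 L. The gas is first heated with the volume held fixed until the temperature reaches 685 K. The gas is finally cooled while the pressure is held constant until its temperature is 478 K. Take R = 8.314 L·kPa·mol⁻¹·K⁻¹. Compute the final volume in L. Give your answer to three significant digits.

V₃ ≈ 0.142 L

V constant ⇒ P ∝ T: V₂ = V₁; P₂ = P₁·(T₂/T₁) = 3761 kPa.
P constant ⇒ V ∝ T: P₃ = P₂; V₃ = V₂·(T₃/T₂) = 0.1424 L.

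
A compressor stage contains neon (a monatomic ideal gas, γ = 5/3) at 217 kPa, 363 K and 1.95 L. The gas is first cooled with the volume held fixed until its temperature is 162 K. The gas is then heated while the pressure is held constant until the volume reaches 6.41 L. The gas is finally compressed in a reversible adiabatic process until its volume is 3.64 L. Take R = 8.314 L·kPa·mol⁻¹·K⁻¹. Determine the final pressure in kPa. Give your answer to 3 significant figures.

P₄ ≈ 249 kPa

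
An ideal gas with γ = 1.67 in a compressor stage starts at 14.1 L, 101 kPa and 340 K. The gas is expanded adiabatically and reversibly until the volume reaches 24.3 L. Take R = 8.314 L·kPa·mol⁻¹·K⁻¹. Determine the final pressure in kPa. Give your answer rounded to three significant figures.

P₂ ≈ 40.7 kPa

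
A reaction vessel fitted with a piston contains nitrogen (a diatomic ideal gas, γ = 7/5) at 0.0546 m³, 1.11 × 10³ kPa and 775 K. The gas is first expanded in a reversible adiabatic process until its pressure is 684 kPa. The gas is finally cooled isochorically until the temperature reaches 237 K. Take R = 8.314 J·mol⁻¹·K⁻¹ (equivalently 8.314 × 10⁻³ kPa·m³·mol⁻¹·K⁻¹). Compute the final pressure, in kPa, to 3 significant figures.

Adiabatic (γ = 7/5), T V^(γ−1) and P V^γ constant: T₂ = T₁·(P₂/P₁)^((γ−1)/γ) = 674.9 K; V₂ = V₁·(P₁/P₂)^(1/γ) = 0.07716 m³.
Isochoric, so P/T is constant: V₃ = V₂; P₃ = P₂·(T₃/T₂) = 240.2 kPa.

P₃ ≈ 240 kPa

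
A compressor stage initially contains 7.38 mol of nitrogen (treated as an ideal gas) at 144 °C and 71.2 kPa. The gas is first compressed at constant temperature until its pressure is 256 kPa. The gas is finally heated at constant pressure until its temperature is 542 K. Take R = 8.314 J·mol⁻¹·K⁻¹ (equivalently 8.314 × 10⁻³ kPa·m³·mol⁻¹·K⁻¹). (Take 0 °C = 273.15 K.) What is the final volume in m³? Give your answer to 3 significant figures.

V₃ ≈ 0.130 m³

Convert: T₁ = 417.1 K.
From PV = nRT: V₁ = nRT₁/P₁ = 0.3595 m³.
Isothermal, so P V is constant: T₂ = T₁; V₂ = V₁·(P₁/P₂) = 0.09998 m³.
P constant ⇒ V ∝ T: P₃ = P₂; V₃ = V₂·(T₃/T₂) = 0.1299 m³.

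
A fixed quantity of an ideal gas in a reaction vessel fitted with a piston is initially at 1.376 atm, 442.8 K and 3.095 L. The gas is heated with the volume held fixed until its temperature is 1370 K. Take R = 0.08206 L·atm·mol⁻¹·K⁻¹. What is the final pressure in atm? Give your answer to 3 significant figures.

P₂ ≈ 4.26 atm

Isochoric, so P/T is constant: V₂ = V₁; P₂ = P₁·(T₂/T₁) = 4.257 atm.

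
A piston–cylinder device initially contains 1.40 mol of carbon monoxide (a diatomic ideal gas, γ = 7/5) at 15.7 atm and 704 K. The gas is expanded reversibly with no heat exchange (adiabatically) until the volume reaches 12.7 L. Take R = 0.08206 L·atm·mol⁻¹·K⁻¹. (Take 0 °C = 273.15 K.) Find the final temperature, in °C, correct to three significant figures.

T₂ ≈ 218 °C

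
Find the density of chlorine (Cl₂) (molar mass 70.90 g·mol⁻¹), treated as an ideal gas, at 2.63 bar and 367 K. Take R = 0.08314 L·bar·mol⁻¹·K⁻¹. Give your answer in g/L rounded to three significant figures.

ρ ≈ 6.11 g/L

ρ = PM/(RT) = (2.63 × 70.90) / (0.08314 × 367.0)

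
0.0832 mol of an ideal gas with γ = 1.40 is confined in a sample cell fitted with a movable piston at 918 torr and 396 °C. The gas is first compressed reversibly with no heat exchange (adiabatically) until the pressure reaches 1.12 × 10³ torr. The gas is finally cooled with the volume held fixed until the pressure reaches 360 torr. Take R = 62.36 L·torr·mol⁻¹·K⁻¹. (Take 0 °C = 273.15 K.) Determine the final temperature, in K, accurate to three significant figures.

Convert: T₁ = 669.1 K.
From PV = nRT: V₁ = nRT₁/P₁ = 3.782 L.
Adiabatic (γ = 1.40), T V^(γ−1) and P V^γ constant: T₂ = T₁·(P₂/P₁)^((γ−1)/γ) = 708.3 K; V₂ = V₁·(P₁/P₂)^(1/γ) = 3.281 L.
Isochoric, so P/T is constant: V₃ = V₂; T₃ = T₂·(P₃/P₂) = 227.7 K.

T₃ ≈ 228 K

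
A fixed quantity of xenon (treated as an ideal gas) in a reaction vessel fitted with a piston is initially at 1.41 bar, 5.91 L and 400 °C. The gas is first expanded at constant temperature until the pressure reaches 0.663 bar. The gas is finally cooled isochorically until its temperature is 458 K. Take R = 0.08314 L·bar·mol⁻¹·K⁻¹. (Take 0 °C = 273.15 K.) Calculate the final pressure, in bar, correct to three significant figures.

P₃ ≈ 0.451 bar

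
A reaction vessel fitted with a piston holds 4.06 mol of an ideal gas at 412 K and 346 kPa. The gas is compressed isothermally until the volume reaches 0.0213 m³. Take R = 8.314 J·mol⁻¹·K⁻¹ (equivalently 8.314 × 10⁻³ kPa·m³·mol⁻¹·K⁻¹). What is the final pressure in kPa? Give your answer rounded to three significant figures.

P₂ ≈ 653 kPa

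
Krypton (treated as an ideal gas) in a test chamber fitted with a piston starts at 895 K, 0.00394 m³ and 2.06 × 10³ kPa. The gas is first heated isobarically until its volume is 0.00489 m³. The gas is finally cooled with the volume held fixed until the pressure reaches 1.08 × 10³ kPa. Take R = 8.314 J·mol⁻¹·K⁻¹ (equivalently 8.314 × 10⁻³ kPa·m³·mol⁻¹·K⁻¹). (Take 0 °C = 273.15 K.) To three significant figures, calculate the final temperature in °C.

Isobaric, so V/T is constant: P₂ = P₁; T₂ = T₁·(V₂/V₁) = 1111 K.
Isochoric, so P/T is constant: V₃ = V₂; T₃ = T₂·(P₃/P₂) = 582.4 K.

T₃ ≈ 309 °C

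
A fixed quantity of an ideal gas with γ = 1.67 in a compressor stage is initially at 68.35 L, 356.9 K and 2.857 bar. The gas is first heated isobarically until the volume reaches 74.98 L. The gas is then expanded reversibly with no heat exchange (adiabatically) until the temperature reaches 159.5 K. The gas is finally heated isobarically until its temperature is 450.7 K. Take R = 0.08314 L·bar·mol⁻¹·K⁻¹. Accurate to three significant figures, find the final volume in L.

V₄ ≈ 809 L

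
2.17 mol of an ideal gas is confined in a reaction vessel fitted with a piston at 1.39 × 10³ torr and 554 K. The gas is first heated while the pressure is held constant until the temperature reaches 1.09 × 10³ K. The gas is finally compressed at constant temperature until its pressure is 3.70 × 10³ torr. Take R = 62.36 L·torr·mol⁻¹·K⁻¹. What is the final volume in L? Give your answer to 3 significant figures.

From PV = nRT: V₁ = nRT₁/P₁ = 53.93 L.
Isobaric, so V/T is constant: P₂ = P₁; V₂ = V₁·(T₂/T₁) = 106.1 L.
T constant ⇒ Boyle's law P V = const: T₃ = T₂; V₃ = V₂·(P₂/P₃) = 39.86 L.

V₃ ≈ 39.9 L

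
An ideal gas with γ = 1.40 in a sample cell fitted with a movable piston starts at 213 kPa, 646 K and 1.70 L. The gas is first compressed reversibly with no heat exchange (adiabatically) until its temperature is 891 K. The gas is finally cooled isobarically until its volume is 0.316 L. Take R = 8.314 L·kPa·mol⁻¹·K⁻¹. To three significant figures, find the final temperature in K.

Adiabatic (γ = 1.40), T V^(γ−1) and P V^γ constant: P₂ = P₁·(T₂/T₁)^(γ/(γ−1)) = 656.4 kPa; V₂ = V₁·(T₁/T₂)^(1/(γ−1)) = 0.7609 L.
Isobaric, so V/T is constant: P₃ = P₂; T₃ = T₂·(V₃/V₂) = 370.0 K.

T₃ ≈ 370 K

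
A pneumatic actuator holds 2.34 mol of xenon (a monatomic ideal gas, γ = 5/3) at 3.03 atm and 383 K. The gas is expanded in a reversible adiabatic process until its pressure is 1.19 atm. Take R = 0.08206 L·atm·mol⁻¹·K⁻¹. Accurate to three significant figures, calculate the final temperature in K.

T₂ ≈ 264 K

From PV = nRT: V₁ = nRT₁/P₁ = 24.27 L.
Adiabatic (γ = 5/3), T V^(γ−1) and P V^γ constant: T₂ = T₁·(P₂/P₁)^((γ−1)/γ) = 263.5 K; V₂ = V₁·(P₁/P₂)^(1/γ) = 42.52 L.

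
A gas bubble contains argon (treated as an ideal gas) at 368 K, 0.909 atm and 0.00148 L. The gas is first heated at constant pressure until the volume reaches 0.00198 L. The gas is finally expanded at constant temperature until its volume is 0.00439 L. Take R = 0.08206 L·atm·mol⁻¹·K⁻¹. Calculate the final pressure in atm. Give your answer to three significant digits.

P₃ ≈ 0.410 atm

P constant ⇒ V ∝ T: P₂ = P₁; T₂ = T₁·(V₂/V₁) = 492.3 K.
Isothermal, so P V is constant: T₃ = T₂; P₃ = P₂·(V₂/V₃) = 0.4100 atm.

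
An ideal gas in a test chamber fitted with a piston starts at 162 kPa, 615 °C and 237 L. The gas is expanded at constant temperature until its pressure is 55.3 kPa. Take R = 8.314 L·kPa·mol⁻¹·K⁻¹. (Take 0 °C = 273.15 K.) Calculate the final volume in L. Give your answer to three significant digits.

V₂ ≈ 694 L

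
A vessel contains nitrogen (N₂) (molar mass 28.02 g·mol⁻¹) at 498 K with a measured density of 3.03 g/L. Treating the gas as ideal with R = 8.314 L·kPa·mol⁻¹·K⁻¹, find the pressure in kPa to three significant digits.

ρ = PM/(RT) ⇒ P = ρRT/M = (3.03 × 8.314 × 498.0) / 28.02

P ≈ 448 kPa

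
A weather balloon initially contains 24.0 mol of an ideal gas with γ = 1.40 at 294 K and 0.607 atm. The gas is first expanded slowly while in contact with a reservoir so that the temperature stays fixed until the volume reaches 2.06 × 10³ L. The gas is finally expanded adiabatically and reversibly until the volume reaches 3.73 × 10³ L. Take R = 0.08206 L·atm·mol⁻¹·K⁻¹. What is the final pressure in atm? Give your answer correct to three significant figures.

From PV = nRT: V₁ = nRT₁/P₁ = 953.9 L.
T constant ⇒ Boyle's law P V = const: T₂ = T₁; P₂ = P₁·(V₁/V₂) = 0.2811 atm.
Adiabatic (γ = 1.40), T V^(γ−1) and P V^γ constant: T₃ = T₂·(V₂/V₃)^(γ−1) = 231.9 K; P₃ = P₂·(V₂/V₃)^γ = 0.1224 atm.

P₃ ≈ 0.122 atm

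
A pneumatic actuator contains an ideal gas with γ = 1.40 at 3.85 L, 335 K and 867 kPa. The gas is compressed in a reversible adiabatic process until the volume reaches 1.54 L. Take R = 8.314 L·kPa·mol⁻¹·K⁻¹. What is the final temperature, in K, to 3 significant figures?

Reversible adiabatic, γ = 1.40: T₂ = T₁·(V₁/V₂)^(γ−1) = 483.3 K; P₂ = P₁·(V₁/V₂)^γ = 3127 kPa.

T₂ ≈ 483 K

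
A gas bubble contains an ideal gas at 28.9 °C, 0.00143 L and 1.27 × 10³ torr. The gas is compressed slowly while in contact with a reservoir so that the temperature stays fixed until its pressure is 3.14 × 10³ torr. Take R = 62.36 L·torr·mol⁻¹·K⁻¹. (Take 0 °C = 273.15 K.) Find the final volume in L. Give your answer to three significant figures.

V₂ ≈ 0.000578 L

Convert: T₁ = 302.0 K.
Isothermal, so P V is constant: T₂ = T₁; V₂ = V₁·(P₁/P₂) = 0.0005784 L.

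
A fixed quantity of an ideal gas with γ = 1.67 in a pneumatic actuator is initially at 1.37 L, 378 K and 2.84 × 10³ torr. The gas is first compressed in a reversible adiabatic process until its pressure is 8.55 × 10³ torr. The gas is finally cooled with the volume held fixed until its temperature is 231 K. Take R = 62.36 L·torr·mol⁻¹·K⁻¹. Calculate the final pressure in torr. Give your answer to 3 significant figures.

Adiabatic (γ = 1.67), T V^(γ−1) and P V^γ constant: T₂ = T₁·(P₂/P₁)^((γ−1)/γ) = 588.2 K; V₂ = V₁·(P₁/P₂)^(1/γ) = 0.7081 L.
Isochoric, so P/T is constant: V₃ = V₂; P₃ = P₂·(T₃/T₂) = 3358 torr.

P₃ ≈ 3.36e+03 torr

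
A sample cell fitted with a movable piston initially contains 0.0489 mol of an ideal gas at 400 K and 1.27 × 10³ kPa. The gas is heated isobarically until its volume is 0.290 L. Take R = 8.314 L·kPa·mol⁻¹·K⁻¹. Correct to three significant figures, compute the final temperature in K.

T₂ ≈ 906 K

From PV = nRT: V₁ = nRT₁/P₁ = 0.1280 L.
Isobaric, so V/T is constant: P₂ = P₁; T₂ = T₁·(V₂/V₁) = 905.9 K.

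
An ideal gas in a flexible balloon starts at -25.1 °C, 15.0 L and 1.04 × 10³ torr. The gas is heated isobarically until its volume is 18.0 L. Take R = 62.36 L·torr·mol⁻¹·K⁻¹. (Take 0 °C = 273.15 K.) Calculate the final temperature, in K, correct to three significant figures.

T₂ ≈ 298 K

Convert: T₁ = 248.0 K.
P constant ⇒ V ∝ T: P₂ = P₁; T₂ = T₁·(V₂/V₁) = 297.7 K.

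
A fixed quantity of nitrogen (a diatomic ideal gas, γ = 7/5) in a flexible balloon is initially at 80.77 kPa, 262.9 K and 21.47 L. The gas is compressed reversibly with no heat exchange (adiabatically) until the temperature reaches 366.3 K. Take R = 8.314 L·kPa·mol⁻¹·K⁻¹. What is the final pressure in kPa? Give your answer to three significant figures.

P₂ ≈ 258 kPa

Reversible adiabatic, γ = 7/5: P₂ = P₁·(T₂/T₁)^(γ/(γ−1)) = 257.9 kPa; V₂ = V₁·(T₁/T₂)^(1/(γ−1)) = 9.369 L.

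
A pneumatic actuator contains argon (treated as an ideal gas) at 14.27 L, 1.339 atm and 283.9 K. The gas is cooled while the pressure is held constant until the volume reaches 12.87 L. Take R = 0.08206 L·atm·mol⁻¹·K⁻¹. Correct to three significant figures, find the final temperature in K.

T₂ ≈ 256 K

P constant ⇒ V ∝ T: P₂ = P₁; T₂ = T₁·(V₂/V₁) = 256.0 K.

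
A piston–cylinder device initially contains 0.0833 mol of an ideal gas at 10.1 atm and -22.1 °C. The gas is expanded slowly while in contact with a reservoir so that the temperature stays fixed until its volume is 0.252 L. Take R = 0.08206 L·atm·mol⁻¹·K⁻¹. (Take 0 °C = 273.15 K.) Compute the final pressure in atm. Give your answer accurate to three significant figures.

P₂ ≈ 6.81 atm

Convert: T₁ = 251.0 K.
From PV = nRT: V₁ = nRT₁/P₁ = 0.1699 L.
T constant ⇒ Boyle's law P V = const: T₂ = T₁; P₂ = P₁·(V₁/V₂) = 6.810 atm.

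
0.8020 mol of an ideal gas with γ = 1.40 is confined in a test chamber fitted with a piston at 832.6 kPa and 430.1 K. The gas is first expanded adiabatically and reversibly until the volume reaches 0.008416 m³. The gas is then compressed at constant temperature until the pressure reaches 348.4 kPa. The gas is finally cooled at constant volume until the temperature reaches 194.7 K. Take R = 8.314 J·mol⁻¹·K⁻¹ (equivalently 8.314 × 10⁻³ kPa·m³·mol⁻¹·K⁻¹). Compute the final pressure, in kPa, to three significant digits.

P₄ ≈ 225 kPa

From PV = nRT: V₁ = nRT₁/P₁ = 0.003444 m³.
Reversible adiabatic, γ = 1.40: T₂ = T₁·(V₁/V₂)^(γ−1) = 300.9 K; P₂ = P₁·(V₁/V₂)^γ = 238.4 kPa.
Isothermal, so P V is constant: T₃ = T₂; V₃ = V₂·(P₂/P₃) = 0.005758 m³.
V constant ⇒ P ∝ T: V₄ = V₃; P₄ = P₃·(T₄/T₃) = 225.5 kPa.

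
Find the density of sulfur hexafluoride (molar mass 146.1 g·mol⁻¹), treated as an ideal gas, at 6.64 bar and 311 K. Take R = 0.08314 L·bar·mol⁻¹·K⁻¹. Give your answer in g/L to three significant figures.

ρ = PM/(RT) = (6.64 × 146.1) / (0.08314 × 311.0)

ρ ≈ 37.5 g/L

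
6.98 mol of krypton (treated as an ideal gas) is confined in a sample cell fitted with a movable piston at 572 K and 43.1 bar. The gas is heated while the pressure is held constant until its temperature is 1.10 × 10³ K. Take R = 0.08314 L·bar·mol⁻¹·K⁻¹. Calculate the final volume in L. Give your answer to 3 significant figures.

V₂ ≈ 14.8 L

From PV = nRT: V₁ = nRT₁/P₁ = 7.702 L.
Isobaric, so V/T is constant: P₂ = P₁; V₂ = V₁·(T₂/T₁) = 14.81 L.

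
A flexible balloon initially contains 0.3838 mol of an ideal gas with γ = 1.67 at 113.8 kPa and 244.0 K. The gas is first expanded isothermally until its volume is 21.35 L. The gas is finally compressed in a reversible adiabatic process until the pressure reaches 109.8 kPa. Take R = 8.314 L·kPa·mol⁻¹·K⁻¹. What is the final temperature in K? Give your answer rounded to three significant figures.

T₃ ≈ 380 K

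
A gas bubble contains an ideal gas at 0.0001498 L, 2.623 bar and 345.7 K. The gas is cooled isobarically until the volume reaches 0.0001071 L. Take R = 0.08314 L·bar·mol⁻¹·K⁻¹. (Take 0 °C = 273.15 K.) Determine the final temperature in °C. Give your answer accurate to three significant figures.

P constant ⇒ V ∝ T: P₂ = P₁; T₂ = T₁·(V₂/V₁) = 247.2 K.

T₂ ≈ -26.0 °C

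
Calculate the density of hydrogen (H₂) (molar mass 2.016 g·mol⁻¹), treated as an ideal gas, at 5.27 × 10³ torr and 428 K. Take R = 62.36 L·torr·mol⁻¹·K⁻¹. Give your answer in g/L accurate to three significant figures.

ρ = PM/(RT) = (5.27e+03 × 2.016) / (62.36 × 428.0)

ρ ≈ 0.398 g/L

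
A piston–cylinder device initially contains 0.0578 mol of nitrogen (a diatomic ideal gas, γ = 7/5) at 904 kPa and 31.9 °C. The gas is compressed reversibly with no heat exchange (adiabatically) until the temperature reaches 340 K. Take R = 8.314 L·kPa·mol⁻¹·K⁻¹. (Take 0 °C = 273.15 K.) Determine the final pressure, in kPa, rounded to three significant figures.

P₂ ≈ 1.32e+03 kPa

Convert: T₁ = 305.0 K.
From PV = nRT: V₁ = nRT₁/P₁ = 0.1622 L.
Reversible adiabatic, γ = 7/5: P₂ = P₁·(T₂/T₁)^(γ/(γ−1)) = 1321 kPa; V₂ = V₁·(T₁/T₂)^(1/(γ−1)) = 0.1236 L.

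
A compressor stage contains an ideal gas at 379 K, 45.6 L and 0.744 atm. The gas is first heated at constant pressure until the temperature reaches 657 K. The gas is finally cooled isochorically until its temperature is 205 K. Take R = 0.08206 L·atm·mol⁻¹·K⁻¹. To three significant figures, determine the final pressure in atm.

P₃ ≈ 0.232 atm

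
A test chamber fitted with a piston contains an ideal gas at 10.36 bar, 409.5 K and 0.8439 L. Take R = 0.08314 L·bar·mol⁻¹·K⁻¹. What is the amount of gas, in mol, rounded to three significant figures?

PV = nRT ⇒ n = PV/(RT) = (10.36 × 0.8439) / (0.08314 × 409.5)

n ≈ 0.257 mol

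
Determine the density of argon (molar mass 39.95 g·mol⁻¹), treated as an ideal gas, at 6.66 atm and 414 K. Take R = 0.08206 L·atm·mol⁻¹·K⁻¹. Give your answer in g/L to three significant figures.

ρ = PM/(RT) = (6.66 × 39.95) / (0.08206 × 414.0)

ρ ≈ 7.83 g/L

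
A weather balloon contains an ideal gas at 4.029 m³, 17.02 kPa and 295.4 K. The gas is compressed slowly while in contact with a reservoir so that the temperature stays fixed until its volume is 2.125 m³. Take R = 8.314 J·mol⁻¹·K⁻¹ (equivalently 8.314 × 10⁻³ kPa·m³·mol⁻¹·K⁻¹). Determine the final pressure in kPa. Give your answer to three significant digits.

T constant ⇒ Boyle's law P V = const: T₂ = T₁; P₂ = P₁·(V₁/V₂) = 32.27 kPa.

P₂ ≈ 32.3 kPa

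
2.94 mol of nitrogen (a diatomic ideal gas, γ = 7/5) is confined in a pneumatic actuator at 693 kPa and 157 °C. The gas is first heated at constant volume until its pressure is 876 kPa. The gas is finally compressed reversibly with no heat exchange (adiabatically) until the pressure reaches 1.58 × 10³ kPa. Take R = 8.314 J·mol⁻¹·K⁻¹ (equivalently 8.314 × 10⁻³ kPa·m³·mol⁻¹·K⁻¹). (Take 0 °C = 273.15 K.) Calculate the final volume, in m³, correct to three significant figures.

V₃ ≈ 0.00996 m³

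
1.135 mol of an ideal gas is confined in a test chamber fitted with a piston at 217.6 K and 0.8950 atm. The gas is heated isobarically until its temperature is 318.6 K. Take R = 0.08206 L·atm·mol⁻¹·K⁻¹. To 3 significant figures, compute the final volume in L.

V₂ ≈ 33.2 L

From PV = nRT: V₁ = nRT₁/P₁ = 22.64 L.
P constant ⇒ V ∝ T: P₂ = P₁; V₂ = V₁·(T₂/T₁) = 33.16 L.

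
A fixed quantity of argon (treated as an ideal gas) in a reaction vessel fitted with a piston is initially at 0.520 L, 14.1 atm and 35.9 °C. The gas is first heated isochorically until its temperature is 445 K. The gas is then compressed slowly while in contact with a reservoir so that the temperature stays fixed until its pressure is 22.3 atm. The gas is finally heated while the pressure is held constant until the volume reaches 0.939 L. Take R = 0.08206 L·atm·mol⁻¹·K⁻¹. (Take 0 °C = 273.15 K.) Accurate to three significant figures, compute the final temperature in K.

Convert: T₁ = 309.0 K.
Isochoric, so P/T is constant: V₂ = V₁; P₂ = P₁·(T₂/T₁) = 20.30 atm.
Isothermal, so P V is constant: T₃ = T₂; V₃ = V₂·(P₂/P₃) = 0.4734 L.
Isobaric, so V/T is constant: P₄ = P₃; T₄ = T₃·(V₄/V₃) = 882.6 K.

T₄ ≈ 883 K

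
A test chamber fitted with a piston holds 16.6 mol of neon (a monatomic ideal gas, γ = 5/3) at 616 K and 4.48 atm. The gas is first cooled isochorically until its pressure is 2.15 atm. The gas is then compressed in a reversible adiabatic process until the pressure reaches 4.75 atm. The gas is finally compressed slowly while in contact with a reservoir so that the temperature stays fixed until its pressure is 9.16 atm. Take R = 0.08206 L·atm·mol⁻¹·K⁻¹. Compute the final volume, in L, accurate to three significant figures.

From PV = nRT: V₁ = nRT₁/P₁ = 187.3 L.
Isochoric, so P/T is constant: V₂ = V₁; T₂ = T₁·(P₂/P₁) = 295.6 K.
Reversible adiabatic, γ = 5/3: T₃ = T₂·(P₃/P₂)^((γ−1)/γ) = 405.9 K; V₃ = V₂·(P₂/P₃)^(1/γ) = 116.4 L.
T constant ⇒ Boyle's law P V = const: T₄ = T₃; V₄ = V₃·(P₃/P₄) = 60.37 L.

V₄ ≈ 60.4 L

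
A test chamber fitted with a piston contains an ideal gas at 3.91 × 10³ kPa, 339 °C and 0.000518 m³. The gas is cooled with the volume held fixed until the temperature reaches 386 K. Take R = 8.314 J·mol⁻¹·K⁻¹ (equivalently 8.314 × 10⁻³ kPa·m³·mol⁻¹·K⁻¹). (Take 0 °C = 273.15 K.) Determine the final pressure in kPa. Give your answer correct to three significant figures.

P₂ ≈ 2.47e+03 kPa

Convert: T₁ = 612.1 K.
Isochoric, so P/T is constant: V₂ = V₁; P₂ = P₁·(T₂/T₁) = 2466 kPa.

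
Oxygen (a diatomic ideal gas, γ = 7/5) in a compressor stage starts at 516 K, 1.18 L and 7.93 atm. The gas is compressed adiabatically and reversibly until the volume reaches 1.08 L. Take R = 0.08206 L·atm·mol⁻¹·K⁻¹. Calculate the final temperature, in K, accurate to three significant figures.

T₂ ≈ 535 K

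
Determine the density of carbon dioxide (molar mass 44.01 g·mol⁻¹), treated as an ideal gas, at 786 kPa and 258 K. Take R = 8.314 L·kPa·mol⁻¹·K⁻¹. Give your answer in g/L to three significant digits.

ρ ≈ 16.1 g/L

ρ = PM/(RT) = (786 × 44.01) / (8.314 × 258.0)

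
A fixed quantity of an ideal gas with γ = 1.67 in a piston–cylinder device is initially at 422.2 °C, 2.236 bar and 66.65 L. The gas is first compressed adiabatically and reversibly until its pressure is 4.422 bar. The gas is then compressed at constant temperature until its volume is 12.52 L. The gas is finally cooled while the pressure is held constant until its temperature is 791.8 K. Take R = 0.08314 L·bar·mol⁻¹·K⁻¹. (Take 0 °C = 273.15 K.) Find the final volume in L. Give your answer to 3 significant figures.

V₄ ≈ 10.8 L

Convert: T₁ = 695.3 K.
Reversible adiabatic, γ = 1.67: T₂ = T₁·(P₂/P₁)^((γ−1)/γ) = 914.1 K; V₂ = V₁·(P₁/P₂)^(1/γ) = 44.31 L.
T constant ⇒ Boyle's law P V = const: T₃ = T₂; P₃ = P₂·(V₂/V₃) = 15.65 bar.
P constant ⇒ V ∝ T: P₄ = P₃; V₄ = V₃·(T₄/T₃) = 10.84 L.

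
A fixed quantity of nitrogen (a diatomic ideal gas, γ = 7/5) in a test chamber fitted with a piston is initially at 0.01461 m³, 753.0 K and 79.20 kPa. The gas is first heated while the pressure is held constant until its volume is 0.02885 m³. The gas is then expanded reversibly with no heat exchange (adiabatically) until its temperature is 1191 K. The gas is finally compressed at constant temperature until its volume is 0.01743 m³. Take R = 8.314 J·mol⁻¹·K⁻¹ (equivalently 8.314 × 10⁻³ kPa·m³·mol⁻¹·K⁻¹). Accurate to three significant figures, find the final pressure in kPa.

P₄ ≈ 105 kPa

P constant ⇒ V ∝ T: P₂ = P₁; T₂ = T₁·(V₂/V₁) = 1487 K.
Adiabatic (γ = 7/5), T V^(γ−1) and P V^γ constant: P₃ = P₂·(T₃/T₂)^(γ/(γ−1)) = 36.42 kPa; V₃ = V₂·(T₂/T₃)^(1/(γ−1)) = 0.05025 m³.
Isothermal, so P V is constant: T₄ = T₃; P₄ = P₃·(V₃/V₄) = 105.0 kPa.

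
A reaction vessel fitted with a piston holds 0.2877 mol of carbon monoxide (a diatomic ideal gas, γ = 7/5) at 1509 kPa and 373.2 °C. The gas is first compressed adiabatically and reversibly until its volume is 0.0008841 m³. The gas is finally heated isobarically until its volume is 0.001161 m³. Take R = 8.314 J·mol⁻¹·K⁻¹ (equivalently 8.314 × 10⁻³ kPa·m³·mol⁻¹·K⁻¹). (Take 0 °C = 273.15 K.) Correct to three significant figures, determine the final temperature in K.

T₃ ≈ 900 K

Convert: T₁ = 646.3 K.
From PV = nRT: V₁ = nRT₁/P₁ = 0.001025 m³.
Adiabatic (γ = 7/5), T V^(γ−1) and P V^γ constant: T₂ = T₁·(V₁/V₂)^(γ−1) = 685.6 K; P₂ = P₁·(V₁/V₂)^γ = 1855 kPa.
P constant ⇒ V ∝ T: P₃ = P₂; T₃ = T₂·(V₃/V₂) = 900.3 K.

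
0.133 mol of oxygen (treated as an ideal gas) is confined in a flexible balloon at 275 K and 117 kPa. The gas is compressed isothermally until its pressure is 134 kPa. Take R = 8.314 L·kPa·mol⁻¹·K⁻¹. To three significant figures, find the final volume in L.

V₂ ≈ 2.27 L

From PV = nRT: V₁ = nRT₁/P₁ = 2.599 L.
T constant ⇒ Boyle's law P V = const: T₂ = T₁; V₂ = V₁·(P₁/P₂) = 2.269 L.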